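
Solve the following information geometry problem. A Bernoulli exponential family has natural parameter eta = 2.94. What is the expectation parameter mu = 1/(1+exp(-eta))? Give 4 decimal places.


Dual coordinate (expectation parameter) for Bernoulli:
mu = 1/(1+exp(-eta)).
eta = 2.94.
exp(-eta) = exp(-2.94) = 0.052866.
mu = 1/(1+0.052866) = 0.9498

0.9498


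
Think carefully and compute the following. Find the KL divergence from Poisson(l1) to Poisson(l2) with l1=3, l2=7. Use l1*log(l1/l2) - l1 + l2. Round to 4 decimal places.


KL divergence for Poisson:
KL = l1*log(l1/l2) - l1 + l2.
l1 = 3, l2 = 7.
log(3/7) = -0.847298.
l1*log(l1/l2) = 3 * -0.847298 = -2.541894.
KL = -2.541894 - 3 + 7 = 1.4581

1.4581


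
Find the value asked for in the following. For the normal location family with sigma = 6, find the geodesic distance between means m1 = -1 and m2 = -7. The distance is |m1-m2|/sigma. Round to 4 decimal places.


On the fixed-variance normal subfamily, geodesic distance = |m1-m2|/sigma.
|-1 - -7| = 6.
sigma = 6.
d = 6/6 = 1.0000

1.0000


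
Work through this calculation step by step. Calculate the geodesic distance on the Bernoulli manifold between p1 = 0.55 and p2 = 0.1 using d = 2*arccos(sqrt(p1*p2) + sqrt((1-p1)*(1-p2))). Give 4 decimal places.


Geodesic distance on Bernoulli manifold:
d(p1,p2) = 2*arccos(sqrt(p1*p2) + sqrt((1-p1)*(1-p2))).
sqrt(p1*p2) = sqrt(0.55*0.1) = 0.234521.
sqrt((1-p1)*(1-p2)) = sqrt(0.45*0.9) = 0.636396.
arg = 0.234521 + 0.636396 = 0.870917.
d = 2*arccos(0.870917) = 1.0275

1.0275


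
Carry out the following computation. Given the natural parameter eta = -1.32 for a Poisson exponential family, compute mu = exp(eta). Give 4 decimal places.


Expectation parameter for Poisson exponential family:
mu = exp(eta).
eta = -1.32.
mu = exp(-1.32) = 0.2671

0.2671


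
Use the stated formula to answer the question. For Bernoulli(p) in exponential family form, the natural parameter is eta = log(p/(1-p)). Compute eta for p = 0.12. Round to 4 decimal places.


Natural parameter for Bernoulli: eta = log(p/(1-p)).
p = 0.12, 1-p = 0.88.
p/(1-p) = 0.136364.
eta = log(0.136364) = -1.9924

-1.9924


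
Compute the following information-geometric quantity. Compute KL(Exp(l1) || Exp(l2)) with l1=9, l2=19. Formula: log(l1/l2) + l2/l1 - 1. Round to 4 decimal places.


KL divergence for exponential family:
KL = log(l1/l2) + l2/l1 - 1.
log(9/19) = -0.747214.
19/9 = 2.111111.
KL = -0.747214 + 2.111111 - 1 = 0.3639

0.3639


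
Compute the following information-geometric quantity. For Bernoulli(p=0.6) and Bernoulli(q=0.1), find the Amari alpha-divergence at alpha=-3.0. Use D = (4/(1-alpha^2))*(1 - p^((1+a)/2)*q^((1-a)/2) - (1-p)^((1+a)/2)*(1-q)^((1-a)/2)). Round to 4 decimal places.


Amari alpha-divergence:
D = (4/(1-alpha^2))*(1 - p^((1+a)/2)*q^((1-a)/2) - (1-p)^((1+a)/2)*(1-q)^((1-a)/2)).
alpha = -3.0, p = 0.6, q = 0.1.
e1 = (1+alpha)/2 = -1.0, e2 = (1-alpha)/2 = 2.0.
t1 = p^e1 * q^e2 = 0.6^-1.0 * 0.1^2.0 = 0.016667.
t2 = (1-p)^e1 * (1-q)^e2 = 0.4^-1.0 * 0.9^2.0 = 2.025.
4/(1-alpha^2) = -0.5.
D = -0.5*(1 - 0.016667 - 2.025) = 0.5208

0.5208


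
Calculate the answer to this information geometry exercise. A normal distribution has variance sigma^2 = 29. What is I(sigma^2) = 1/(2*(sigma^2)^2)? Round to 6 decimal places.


Fisher information for variance: I(sigma^2) = 1/(2*sigma^4).
sigma^2 = 29, so sigma^4 = 841.
I = 1/(2*841) = 1/1682 = 0.000595

0.000595


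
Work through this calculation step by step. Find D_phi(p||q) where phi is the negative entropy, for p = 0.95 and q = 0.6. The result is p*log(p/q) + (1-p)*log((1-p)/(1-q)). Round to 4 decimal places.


Bregman divergence with negative entropy generator:
D = p*log(p/q) + (1-p)*log((1-p)/(1-q)).
p = 0.95, q = 0.6.
p*log(p/q) = 0.95*log(0.95/0.6) = 0.436556.
(1-p)*log((1-p)/(1-q)) = 0.05*log(0.05/0.4) = -0.103972.
D = 0.436556 + -0.103972 = 0.3326

0.3326


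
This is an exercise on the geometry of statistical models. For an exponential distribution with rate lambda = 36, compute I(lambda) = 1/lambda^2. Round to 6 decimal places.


Fisher information for exponential: I(lambda) = 1/lambda^2.
lambda = 36, lambda^2 = 1296.
I = 1/1296 = 0.000772

0.000772


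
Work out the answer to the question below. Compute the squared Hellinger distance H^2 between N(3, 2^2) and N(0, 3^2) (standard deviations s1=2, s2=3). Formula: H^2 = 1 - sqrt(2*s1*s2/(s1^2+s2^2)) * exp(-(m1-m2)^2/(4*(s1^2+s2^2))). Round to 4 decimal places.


Squared Hellinger distance for Gaussians:
H^2 = 1 - sqrt(2*s1*s2/(s1^2+s2^2)) * exp(-(m1-m2)^2/(4*(s1^2+s2^2))).
s1^2 = 4, s2^2 = 9, s1^2+s2^2 = 13.
sqrt(2*2*3/(13)) = 0.960769.
(m1-m2)^2 = (3)^2 = 9.
exp(-9/(4*13)) = exp(-0.173077) = 0.841073.
H^2 = 1 - 0.960769*0.841073 = 0.1919

0.1919


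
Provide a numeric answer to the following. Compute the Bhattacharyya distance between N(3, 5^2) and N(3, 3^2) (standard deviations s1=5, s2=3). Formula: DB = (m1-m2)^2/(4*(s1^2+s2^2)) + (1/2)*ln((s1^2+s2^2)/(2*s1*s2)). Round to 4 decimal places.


Bhattacharyya distance between two Gaussians:
DB = (m1-m2)^2/(4*(s1^2+s2^2)) + (1/2)*ln((s1^2+s2^2)/(2*s1*s2)).
(m1-m2)^2 = (0)^2 = 0.
s1^2+s2^2 = 25 + 9 = 34.
term1 = 0/136 = 0.0.
term2 = 0.5*ln(34/30.0) = 0.062582.
DB = 0.0 + 0.062582 = 0.0626

0.0626


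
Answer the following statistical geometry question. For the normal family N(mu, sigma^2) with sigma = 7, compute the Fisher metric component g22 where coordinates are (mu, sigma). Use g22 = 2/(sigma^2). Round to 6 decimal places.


For the 2-parameter normal family, the Fisher metric has:
  g11 = 1/sigma^2, g22 = 2/sigma^2.
sigma = 7, sigma^2 = 49.
g22 = 0.040816

0.040816


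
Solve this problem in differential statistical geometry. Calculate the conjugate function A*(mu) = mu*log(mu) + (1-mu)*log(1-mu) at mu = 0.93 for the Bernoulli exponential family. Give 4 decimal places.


Legendre transform for Bernoulli:
A*(mu) = mu*log(mu) + (1-mu)*log(1-mu).
mu = 0.93, 1-mu = 0.07.
mu*log(mu) = 0.93*log(0.93) = -0.067491.
(1-mu)*log(1-mu) = 0.07*log(0.07) = -0.186148.
A* = -0.067491 + -0.186148 = -0.2536

-0.2536


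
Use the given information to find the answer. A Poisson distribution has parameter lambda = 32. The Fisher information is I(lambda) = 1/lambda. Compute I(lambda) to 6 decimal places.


Fisher information for Poisson: I(lambda) = 1/lambda.
lambda = 32.
I(lambda) = 1/32 = 0.031250

0.031250


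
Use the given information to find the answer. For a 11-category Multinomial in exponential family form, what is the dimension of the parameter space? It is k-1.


Exponential family dimension calculation:
For Multinomial with k=11 categories, dim = k-1 = 10.

10


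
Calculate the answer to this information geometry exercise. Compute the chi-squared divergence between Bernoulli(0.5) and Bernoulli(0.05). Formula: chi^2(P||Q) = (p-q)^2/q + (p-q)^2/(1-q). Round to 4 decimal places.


Chi-squared divergence between Bernoulli distributions:
chi^2 = (p-q)^2/q + (p-q)^2/(1-q).
p = 0.5, q = 0.05, p-q = 0.45.
(p-q)^2 = 0.2025.
term1 = 0.2025/0.05 = 4.05.
term2 = 0.2025/0.95 = 0.213158.
chi^2 = 4.05 + 0.213158 = 4.2632

4.2632


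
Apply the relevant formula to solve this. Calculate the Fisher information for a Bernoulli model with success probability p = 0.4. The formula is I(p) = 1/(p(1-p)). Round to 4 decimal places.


For Bernoulli(p), Fisher information is I(p) = 1/(p*(1-p)).
p = 0.4, 1-p = 0.6.
p*(1-p) = 0.24.
I(p) = 1/0.24 = 4.1667

4.1667


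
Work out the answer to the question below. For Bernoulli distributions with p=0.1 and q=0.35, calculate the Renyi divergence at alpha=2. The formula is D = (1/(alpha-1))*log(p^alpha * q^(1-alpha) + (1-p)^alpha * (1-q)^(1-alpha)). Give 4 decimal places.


Renyi divergence of order alpha between Bernoulli distributions:
D = (1/(alpha-1))*log(p^alpha * q^(1-alpha) + (1-p)^alpha * (1-q)^(1-alpha)).
alpha = 2, p = 0.1, q = 0.35.
p^alpha * q^(1-alpha) = 0.1^2 * 0.35^-1 = 0.028571.
(1-p)^alpha * (1-q)^(1-alpha) = 0.9^2 * 0.65^-1 = 1.246154.
sum = 0.028571 + 1.246154 = 1.274725.
D = (1/1)*log(1.274725) = 0.2427

0.2427


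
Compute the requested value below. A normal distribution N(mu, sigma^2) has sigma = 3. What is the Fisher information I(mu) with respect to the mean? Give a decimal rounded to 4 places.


The Fisher information for the mean of a normal distribution is I(mu) = 1/sigma^2.
sigma = 3, so sigma^2 = 9.
I(mu) = 1/9 = 0.1111

0.1111


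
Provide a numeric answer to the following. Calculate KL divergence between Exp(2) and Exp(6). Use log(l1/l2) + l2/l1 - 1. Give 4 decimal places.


KL divergence for exponential family:
KL = log(l1/l2) + l2/l1 - 1.
log(2/6) = -1.098612.
6/2 = 3.0.
KL = -1.098612 + 3.0 - 1 = 0.9014

0.9014


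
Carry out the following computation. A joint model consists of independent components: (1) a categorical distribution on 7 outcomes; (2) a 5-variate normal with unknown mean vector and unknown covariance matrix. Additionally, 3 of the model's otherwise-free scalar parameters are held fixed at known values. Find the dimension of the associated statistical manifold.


The dimension of a statistical manifold equals the number of free
(independent) real parameters of the model. For a product of independent
blocks the parameter counts add.
- categorical on 7 outcomes (probabilities sum to 1): 7-1 = 6.
- 5-variate normal: 5 (mean) + 5*6/2 = 15 (symmetric covariance) = 20.
Total = 6 + 20 = 26.
3 parameter(s) fixed at known values: 26 - 3 = 23.
Dimension = 23

23


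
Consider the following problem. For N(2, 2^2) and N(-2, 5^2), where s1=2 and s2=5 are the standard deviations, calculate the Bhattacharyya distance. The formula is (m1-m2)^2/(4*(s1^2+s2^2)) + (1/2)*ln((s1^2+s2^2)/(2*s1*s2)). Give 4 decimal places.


Bhattacharyya distance between two Gaussians:
DB = (m1-m2)^2/(4*(s1^2+s2^2)) + (1/2)*ln((s1^2+s2^2)/(2*s1*s2)).
(m1-m2)^2 = (4)^2 = 16.
s1^2+s2^2 = 4 + 25 = 29.
term1 = 16/116 = 0.137931.
term2 = 0.5*ln(29/20.0) = 0.185782.
DB = 0.137931 + 0.185782 = 0.3237

0.3237


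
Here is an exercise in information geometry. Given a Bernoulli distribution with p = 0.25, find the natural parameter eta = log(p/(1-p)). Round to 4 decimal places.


Natural parameter for Bernoulli: eta = log(p/(1-p)).
p = 0.25, 1-p = 0.75.
p/(1-p) = 0.333333.
eta = log(0.333333) = -1.0986

-1.0986


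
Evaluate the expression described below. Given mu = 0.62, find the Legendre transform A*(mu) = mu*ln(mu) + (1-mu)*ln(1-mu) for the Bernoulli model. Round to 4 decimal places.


Legendre transform for Bernoulli:
A*(mu) = mu*log(mu) + (1-mu)*log(1-mu).
mu = 0.62, 1-mu = 0.38.
mu*log(mu) = 0.62*log(0.62) = -0.296382.
(1-mu)*log(1-mu) = 0.38*log(0.38) = -0.367682.
A* = -0.296382 + -0.367682 = -0.6641

-0.6641


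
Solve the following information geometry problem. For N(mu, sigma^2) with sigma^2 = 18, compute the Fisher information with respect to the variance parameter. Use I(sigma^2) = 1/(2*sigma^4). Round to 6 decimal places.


Fisher information for variance: I(sigma^2) = 1/(2*sigma^4).
sigma^2 = 18, so sigma^4 = 324.
I = 1/(2*324) = 1/648 = 0.001543

0.001543


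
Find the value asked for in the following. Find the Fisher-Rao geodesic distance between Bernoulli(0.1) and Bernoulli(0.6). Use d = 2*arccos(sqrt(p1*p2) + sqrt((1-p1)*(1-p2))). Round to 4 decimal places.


Geodesic distance on Bernoulli manifold:
d(p1,p2) = 2*arccos(sqrt(p1*p2) + sqrt((1-p1)*(1-p2))).
sqrt(p1*p2) = sqrt(0.1*0.6) = 0.244949.
sqrt((1-p1)*(1-p2)) = sqrt(0.9*0.4) = 0.6.
arg = 0.244949 + 0.6 = 0.844949.
d = 2*arccos(0.844949) = 1.1287

1.1287


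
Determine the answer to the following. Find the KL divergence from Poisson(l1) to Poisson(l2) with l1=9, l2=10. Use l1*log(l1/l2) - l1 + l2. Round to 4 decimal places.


KL divergence for Poisson:
KL = l1*log(l1/l2) - l1 + l2.
l1 = 9, l2 = 10.
log(9/10) = -0.105361.
l1*log(l1/l2) = 9 * -0.105361 = -0.948245.
KL = -0.948245 - 9 + 10 = 0.0518

0.0518


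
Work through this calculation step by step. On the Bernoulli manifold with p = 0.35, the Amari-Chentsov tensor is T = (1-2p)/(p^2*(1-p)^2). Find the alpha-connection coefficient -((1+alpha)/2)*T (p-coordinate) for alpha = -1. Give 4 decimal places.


Skewness (Amari-Chentsov) tensor: T = (1-2p)/(p^2*(1-p)^2).
p = 0.35, 1-2p = 0.3, p^2 = 0.1225, (1-p)^2 = 0.4225.
T = 0.3/(0.1225 * 0.4225) = 5.796401.
In the p-coordinate, Gamma^(alpha) = Gamma^(0) - (alpha/2)*T with Gamma^(0) = (1/2)*g'(p) = -T/2,
so Gamma^(alpha) = -((1+alpha)/2)*T.
alpha = -1, -(1+alpha)/2 = 0.0.
Gamma = 0.0 * 5.796401 = 0.0000

0.0000


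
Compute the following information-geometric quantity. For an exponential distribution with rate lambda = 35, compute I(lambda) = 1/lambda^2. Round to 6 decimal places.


Fisher information for exponential: I(lambda) = 1/lambda^2.
lambda = 35, lambda^2 = 1225.
I = 1/1225 = 0.000816

0.000816


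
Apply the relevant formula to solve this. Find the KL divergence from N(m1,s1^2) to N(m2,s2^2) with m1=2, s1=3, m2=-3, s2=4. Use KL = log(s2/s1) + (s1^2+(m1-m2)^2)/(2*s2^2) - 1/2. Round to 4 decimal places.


KL divergence between normal distributions:
KL = log(s2/s1) + (s1^2 + (m1-m2)^2)/(2*s2^2) - 1/2.
log(4/3) = 0.287682.
(3^2 + (2--3)^2)/(2*4^2) = (9 + 25)/32 = 1.0625.
KL = 0.287682 + 1.0625 - 0.5 = 0.8502

0.8502


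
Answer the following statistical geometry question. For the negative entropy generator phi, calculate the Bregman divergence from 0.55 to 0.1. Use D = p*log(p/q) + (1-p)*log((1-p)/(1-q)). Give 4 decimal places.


Bregman divergence with negative entropy generator:
D = p*log(p/q) + (1-p)*log((1-p)/(1-q)).
p = 0.55, q = 0.1.
p*log(p/q) = 0.55*log(0.55/0.1) = 0.937611.
(1-p)*log((1-p)/(1-q)) = 0.45*log(0.45/0.9) = -0.311916.
D = 0.937611 + -0.311916 = 0.6257

0.6257


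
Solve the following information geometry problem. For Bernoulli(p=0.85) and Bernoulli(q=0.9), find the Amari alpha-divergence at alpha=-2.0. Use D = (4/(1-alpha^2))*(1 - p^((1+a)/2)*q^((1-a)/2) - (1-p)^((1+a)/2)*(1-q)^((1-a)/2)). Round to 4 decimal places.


Amari alpha-divergence:
D = (4/(1-alpha^2))*(1 - p^((1+a)/2)*q^((1-a)/2) - (1-p)^((1+a)/2)*(1-q)^((1-a)/2)).
alpha = -2.0, p = 0.85, q = 0.9.
e1 = (1+alpha)/2 = -0.5, e2 = (1-alpha)/2 = 1.5.
t1 = p^e1 * q^e2 = 0.85^-0.5 * 0.9^1.5 = 0.926092.
t2 = (1-p)^e1 * (1-q)^e2 = 0.15^-0.5 * 0.1^1.5 = 0.08165.
4/(1-alpha^2) = -1.333333.
D = -1.333333*(1 - 0.926092 - 0.08165) = 0.0103

0.0103


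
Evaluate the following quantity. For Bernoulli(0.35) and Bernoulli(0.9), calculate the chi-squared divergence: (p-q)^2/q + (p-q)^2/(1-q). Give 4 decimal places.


Chi-squared divergence between Bernoulli distributions:
chi^2 = (p-q)^2/q + (p-q)^2/(1-q).
p = 0.35, q = 0.9, p-q = -0.55.
(p-q)^2 = 0.3025.
term1 = 0.3025/0.9 = 0.336111.
term2 = 0.3025/0.1 = 3.025.
chi^2 = 0.336111 + 3.025 = 3.3611

3.3611


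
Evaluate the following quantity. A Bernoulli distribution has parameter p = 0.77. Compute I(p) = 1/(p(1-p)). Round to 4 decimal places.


For Bernoulli(p), Fisher information is I(p) = 1/(p*(1-p)).
p = 0.77, 1-p = 0.23.
p*(1-p) = 0.1771.
I(p) = 1/0.1771 = 5.6465

5.6465


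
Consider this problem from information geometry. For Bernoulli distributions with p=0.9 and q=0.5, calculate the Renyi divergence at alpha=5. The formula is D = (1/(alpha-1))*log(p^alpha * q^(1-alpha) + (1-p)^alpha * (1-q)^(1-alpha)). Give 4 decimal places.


Renyi divergence of order alpha between Bernoulli distributions:
D = (1/(alpha-1))*log(p^alpha * q^(1-alpha) + (1-p)^alpha * (1-q)^(1-alpha)).
alpha = 5, p = 0.9, q = 0.5.
p^alpha * q^(1-alpha) = 0.9^5 * 0.5^-4 = 9.44784.
(1-p)^alpha * (1-q)^(1-alpha) = 0.1^5 * 0.5^-4 = 0.00016.
sum = 9.44784 + 0.00016 = 9.448.
D = (1/4)*log(9.448) = 0.5615

0.5615


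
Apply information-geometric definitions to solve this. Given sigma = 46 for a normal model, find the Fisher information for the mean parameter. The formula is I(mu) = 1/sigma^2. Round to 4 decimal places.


The Fisher information for the mean of a normal distribution is I(mu) = 1/sigma^2.
sigma = 46, so sigma^2 = 2116.
I(mu) = 1/2116 = 0.0005

0.0005


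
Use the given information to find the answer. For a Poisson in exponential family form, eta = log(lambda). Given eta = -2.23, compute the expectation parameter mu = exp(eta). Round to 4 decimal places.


Expectation parameter for Poisson exponential family:
mu = exp(eta).
eta = -2.23.
mu = exp(-2.23) = 0.1075

0.1075


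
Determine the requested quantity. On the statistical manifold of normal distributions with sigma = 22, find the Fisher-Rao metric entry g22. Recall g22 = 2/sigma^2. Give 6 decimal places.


For the 2-parameter normal family, the Fisher metric has:
  g11 = 1/sigma^2, g22 = 2/sigma^2.
sigma = 22, sigma^2 = 484.
g22 = 0.004132

0.004132


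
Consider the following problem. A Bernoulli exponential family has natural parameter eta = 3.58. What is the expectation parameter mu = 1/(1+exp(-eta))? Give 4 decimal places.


Dual coordinate (expectation parameter) for Bernoulli:
mu = 1/(1+exp(-eta)).
eta = 3.58.
exp(-eta) = exp(-3.58) = 0.027876.
mu = 1/(1+0.027876) = 0.9729

0.9729


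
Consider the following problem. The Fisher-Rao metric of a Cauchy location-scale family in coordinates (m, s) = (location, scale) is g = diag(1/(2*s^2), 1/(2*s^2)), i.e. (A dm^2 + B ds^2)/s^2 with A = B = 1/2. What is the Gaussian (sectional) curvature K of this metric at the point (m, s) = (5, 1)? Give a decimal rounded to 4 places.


The metric has the form g = (A dm^2 + B ds^2)/s^2 with A = 1/2, B = 1/2.
Substitute u = sqrt(A/B)*m: g = B*(du^2 + ds^2)/s^2, i.e. B times the
Poincare upper half-plane metric, which has constant Gaussian curvature -1.
Scaling a 2D metric by a constant c divides the Gaussian curvature by c,
so K = -1/B = -1/(1/2) = -2.0000 everywhere (the point (m, s) = (5, 1) is irrelevant:
the curvature is constant).
The requested Gaussian curvature is K = -2.0000.

-2.0000


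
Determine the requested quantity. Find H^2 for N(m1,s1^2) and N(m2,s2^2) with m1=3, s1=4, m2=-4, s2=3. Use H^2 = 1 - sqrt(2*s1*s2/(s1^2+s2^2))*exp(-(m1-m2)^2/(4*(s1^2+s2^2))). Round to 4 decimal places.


Squared Hellinger distance for Gaussians:
H^2 = 1 - sqrt(2*s1*s2/(s1^2+s2^2)) * exp(-(m1-m2)^2/(4*(s1^2+s2^2))).
s1^2 = 16, s2^2 = 9, s1^2+s2^2 = 25.
sqrt(2*4*3/(25)) = 0.979796.
(m1-m2)^2 = (7)^2 = 49.
exp(-49/(4*25)) = exp(-0.49) = 0.612626.
H^2 = 1 - 0.979796*0.612626 = 0.3998

0.3998


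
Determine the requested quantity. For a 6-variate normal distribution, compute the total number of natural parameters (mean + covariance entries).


Exponential family dimension calculation:
For 6-dim MVN: mean has 6 params, covariance has 6*7/2 = 21 unique entries.
Total dim = 6 + 21 = 27.

27


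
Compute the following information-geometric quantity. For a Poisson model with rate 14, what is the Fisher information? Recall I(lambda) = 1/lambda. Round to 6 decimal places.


Fisher information for Poisson: I(lambda) = 1/lambda.
lambda = 14.
I(lambda) = 1/14 = 0.071429

0.071429


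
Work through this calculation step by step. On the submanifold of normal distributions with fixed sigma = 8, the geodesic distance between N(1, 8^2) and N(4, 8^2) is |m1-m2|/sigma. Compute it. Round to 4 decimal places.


On the fixed-variance normal subfamily, geodesic distance = |m1-m2|/sigma.
|1 - 4| = 3.
sigma = 8.
d = 3/8 = 0.3750

0.3750


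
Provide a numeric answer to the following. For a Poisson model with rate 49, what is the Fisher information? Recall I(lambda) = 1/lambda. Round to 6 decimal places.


Fisher information for Poisson: I(lambda) = 1/lambda.
lambda = 49.
I(lambda) = 1/49 = 0.020408

0.020408


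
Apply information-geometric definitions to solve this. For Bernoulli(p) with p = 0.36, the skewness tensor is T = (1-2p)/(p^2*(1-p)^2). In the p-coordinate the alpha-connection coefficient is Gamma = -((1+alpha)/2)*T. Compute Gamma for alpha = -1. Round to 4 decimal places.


Skewness (Amari-Chentsov) tensor: T = (1-2p)/(p^2*(1-p)^2).
p = 0.36, 1-2p = 0.28, p^2 = 0.1296, (1-p)^2 = 0.4096.
T = 0.28/(0.1296 * 0.4096) = 5.274643.
In the p-coordinate, Gamma^(alpha) = Gamma^(0) - (alpha/2)*T with Gamma^(0) = (1/2)*g'(p) = -T/2,
so Gamma^(alpha) = -((1+alpha)/2)*T.
alpha = -1, -(1+alpha)/2 = 0.0.
Gamma = 0.0 * 5.274643 = 0.0000

0.0000


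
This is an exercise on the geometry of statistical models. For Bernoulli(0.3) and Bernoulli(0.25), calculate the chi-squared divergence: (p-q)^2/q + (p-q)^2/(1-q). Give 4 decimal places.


Chi-squared divergence between Bernoulli distributions:
chi^2 = (p-q)^2/q + (p-q)^2/(1-q).
p = 0.3, q = 0.25, p-q = 0.05.
(p-q)^2 = 0.0025.
term1 = 0.0025/0.25 = 0.01.
term2 = 0.0025/0.75 = 0.003333.
chi^2 = 0.01 + 0.003333 = 0.0133

0.0133


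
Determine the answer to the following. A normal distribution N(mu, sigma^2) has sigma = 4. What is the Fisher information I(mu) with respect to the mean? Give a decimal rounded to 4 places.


The Fisher information for the mean of a normal distribution is I(mu) = 1/sigma^2.
sigma = 4, so sigma^2 = 16.
I(mu) = 1/16 = 0.0625

0.0625


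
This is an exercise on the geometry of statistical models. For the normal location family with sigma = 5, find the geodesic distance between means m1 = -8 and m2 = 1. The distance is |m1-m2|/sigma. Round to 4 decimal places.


On the fixed-variance normal subfamily, geodesic distance = |m1-m2|/sigma.
|-8 - 1| = 9.
sigma = 5.
d = 9/5 = 1.8000

1.8000


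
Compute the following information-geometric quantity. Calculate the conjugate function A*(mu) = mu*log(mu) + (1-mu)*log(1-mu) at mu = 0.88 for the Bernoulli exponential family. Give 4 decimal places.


Legendre transform for Bernoulli:
A*(mu) = mu*log(mu) + (1-mu)*log(1-mu).
mu = 0.88, 1-mu = 0.12.
mu*log(mu) = 0.88*log(0.88) = -0.112493.
(1-mu)*log(1-mu) = 0.12*log(0.12) = -0.254432.
A* = -0.112493 + -0.254432 = -0.3669

-0.3669


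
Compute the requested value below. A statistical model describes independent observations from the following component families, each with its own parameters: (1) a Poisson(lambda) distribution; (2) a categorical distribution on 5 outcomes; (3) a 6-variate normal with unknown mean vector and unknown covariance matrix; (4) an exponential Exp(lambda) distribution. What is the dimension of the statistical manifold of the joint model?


The dimension of a statistical manifold equals the number of free
(independent) real parameters of the model. For a product of independent
blocks the parameter counts add.
- Poisson (lambda): 1.
- categorical on 5 outcomes (probabilities sum to 1): 5-1 = 4.
- 6-variate normal: 6 (mean) + 6*7/2 = 21 (symmetric covariance) = 27.
- exponential (lambda): 1.
Total = 1 + 4 + 27 + 1 = 33.
Dimension = 33

33


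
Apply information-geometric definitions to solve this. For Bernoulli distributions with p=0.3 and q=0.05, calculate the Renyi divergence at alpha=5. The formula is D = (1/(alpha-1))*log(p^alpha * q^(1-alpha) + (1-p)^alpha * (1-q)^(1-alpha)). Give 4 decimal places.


Renyi divergence of order alpha between Bernoulli distributions:
D = (1/(alpha-1))*log(p^alpha * q^(1-alpha) + (1-p)^alpha * (1-q)^(1-alpha)).
alpha = 5, p = 0.3, q = 0.05.
p^alpha * q^(1-alpha) = 0.3^5 * 0.05^-4 = 388.8.
(1-p)^alpha * (1-q)^(1-alpha) = 0.7^5 * 0.95^-4 = 0.206346.
sum = 388.8 + 0.206346 = 389.006346.
D = (1/4)*log(389.006346) = 1.4909

1.4909


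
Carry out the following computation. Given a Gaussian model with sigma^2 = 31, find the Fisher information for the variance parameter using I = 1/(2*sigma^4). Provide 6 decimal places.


Fisher information for variance: I(sigma^2) = 1/(2*sigma^4).
sigma^2 = 31, so sigma^4 = 961.
I = 1/(2*961) = 1/1922 = 0.000520

0.000520


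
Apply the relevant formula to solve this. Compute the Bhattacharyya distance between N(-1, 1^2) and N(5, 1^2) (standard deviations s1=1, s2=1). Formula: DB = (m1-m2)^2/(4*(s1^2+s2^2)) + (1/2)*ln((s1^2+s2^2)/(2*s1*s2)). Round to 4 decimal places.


Bhattacharyya distance between two Gaussians:
DB = (m1-m2)^2/(4*(s1^2+s2^2)) + (1/2)*ln((s1^2+s2^2)/(2*s1*s2)).
(m1-m2)^2 = (-6)^2 = 36.
s1^2+s2^2 = 1 + 1 = 2.
term1 = 36/8 = 4.5.
term2 = 0.5*ln(2/2.0) = 0.0.
DB = 4.5 + 0.0 = 4.5000

4.5000


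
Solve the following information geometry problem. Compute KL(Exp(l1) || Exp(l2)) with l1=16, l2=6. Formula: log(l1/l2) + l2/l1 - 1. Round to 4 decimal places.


KL divergence for exponential family:
KL = log(l1/l2) + l2/l1 - 1.
log(16/6) = 0.980829.
6/16 = 0.375.
KL = 0.980829 + 0.375 - 1 = 0.3558

0.3558


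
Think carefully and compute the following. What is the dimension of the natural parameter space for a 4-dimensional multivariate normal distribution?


Exponential family dimension calculation:
For 4-dim MVN: mean has 4 params, covariance has 4*5/2 = 10 unique entries.
Total dim = 4 + 10 = 14.

14


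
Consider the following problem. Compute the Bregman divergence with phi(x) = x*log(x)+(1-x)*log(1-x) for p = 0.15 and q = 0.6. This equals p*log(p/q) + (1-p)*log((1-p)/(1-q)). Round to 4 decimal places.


Bregman divergence with negative entropy generator:
D = p*log(p/q) + (1-p)*log((1-p)/(1-q)).
p = 0.15, q = 0.6.
p*log(p/q) = 0.15*log(0.15/0.6) = -0.207944.
(1-p)*log((1-p)/(1-q)) = 0.85*log(0.85/0.4) = 0.640706.
D = -0.207944 + 0.640706 = 0.4328

0.4328


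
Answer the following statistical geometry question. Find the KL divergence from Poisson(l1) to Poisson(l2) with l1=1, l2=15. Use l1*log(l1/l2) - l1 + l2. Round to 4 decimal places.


KL divergence for Poisson:
KL = l1*log(l1/l2) - l1 + l2.
l1 = 1, l2 = 15.
log(1/15) = -2.70805.
l1*log(l1/l2) = 1 * -2.70805 = -2.70805.
KL = -2.70805 - 1 + 15 = 11.2919

11.2919


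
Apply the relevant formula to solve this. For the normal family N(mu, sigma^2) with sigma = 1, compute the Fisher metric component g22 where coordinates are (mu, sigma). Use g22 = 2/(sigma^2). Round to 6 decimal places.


For the 2-parameter normal family, the Fisher metric has:
  g11 = 1/sigma^2, g22 = 2/sigma^2.
sigma = 1, sigma^2 = 1.
g22 = 2.000000

2.000000


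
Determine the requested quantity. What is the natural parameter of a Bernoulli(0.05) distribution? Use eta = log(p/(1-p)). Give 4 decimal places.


Natural parameter for Bernoulli: eta = log(p/(1-p)).
p = 0.05, 1-p = 0.95.
p/(1-p) = 0.052632.
eta = log(0.052632) = -2.9444

-2.9444


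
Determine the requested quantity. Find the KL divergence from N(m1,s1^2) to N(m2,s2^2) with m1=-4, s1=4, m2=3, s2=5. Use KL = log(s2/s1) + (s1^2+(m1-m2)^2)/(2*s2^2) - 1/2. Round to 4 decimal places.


KL divergence between normal distributions:
KL = log(s2/s1) + (s1^2 + (m1-m2)^2)/(2*s2^2) - 1/2.
log(5/4) = 0.223144.
(4^2 + (-4-3)^2)/(2*5^2) = (16 + 49)/50 = 1.3.
KL = 0.223144 + 1.3 - 0.5 = 1.0231

1.0231


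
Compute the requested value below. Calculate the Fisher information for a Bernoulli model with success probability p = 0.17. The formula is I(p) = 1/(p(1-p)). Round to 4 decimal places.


For Bernoulli(p), Fisher information is I(p) = 1/(p*(1-p)).
p = 0.17, 1-p = 0.83.
p*(1-p) = 0.1411.
I(p) = 1/0.1411 = 7.0872

7.0872


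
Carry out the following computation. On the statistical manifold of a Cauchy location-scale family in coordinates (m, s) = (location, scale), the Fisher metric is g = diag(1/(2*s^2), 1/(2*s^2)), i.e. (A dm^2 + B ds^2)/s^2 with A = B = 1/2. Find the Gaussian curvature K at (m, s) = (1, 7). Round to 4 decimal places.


The metric has the form g = (A dm^2 + B ds^2)/s^2 with A = 1/2, B = 1/2.
Substitute u = sqrt(A/B)*m: g = B*(du^2 + ds^2)/s^2, i.e. B times the
Poincare upper half-plane metric, which has constant Gaussian curvature -1.
Scaling a 2D metric by a constant c divides the Gaussian curvature by c,
so K = -1/B = -1/(1/2) = -2.0000 everywhere (the point (m, s) = (1, 7) is irrelevant:
the curvature is constant).
The requested Gaussian curvature is K = -2.0000.

-2.0000


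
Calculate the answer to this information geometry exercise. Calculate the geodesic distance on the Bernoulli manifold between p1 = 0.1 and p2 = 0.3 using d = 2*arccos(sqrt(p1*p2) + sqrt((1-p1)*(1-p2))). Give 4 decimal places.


Geodesic distance on Bernoulli manifold:
d(p1,p2) = 2*arccos(sqrt(p1*p2) + sqrt((1-p1)*(1-p2))).
sqrt(p1*p2) = sqrt(0.1*0.3) = 0.173205.
sqrt((1-p1)*(1-p2)) = sqrt(0.9*0.7) = 0.793725.
arg = 0.173205 + 0.793725 = 0.96693.
d = 2*arccos(0.96693) = 0.5158

0.5158


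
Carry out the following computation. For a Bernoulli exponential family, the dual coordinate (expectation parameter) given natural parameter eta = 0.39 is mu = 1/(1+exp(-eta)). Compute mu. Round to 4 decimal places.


Dual coordinate (expectation parameter) for Bernoulli:
mu = 1/(1+exp(-eta)).
eta = 0.39.
exp(-eta) = exp(-0.39) = 0.677057.
mu = 1/(1+0.677057) = 0.5963

0.5963


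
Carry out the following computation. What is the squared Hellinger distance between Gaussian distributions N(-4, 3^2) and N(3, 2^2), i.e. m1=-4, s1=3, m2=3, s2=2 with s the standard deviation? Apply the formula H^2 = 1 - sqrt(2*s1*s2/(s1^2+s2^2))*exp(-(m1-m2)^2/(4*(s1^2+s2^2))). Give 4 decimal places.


Squared Hellinger distance for Gaussians:
H^2 = 1 - sqrt(2*s1*s2/(s1^2+s2^2)) * exp(-(m1-m2)^2/(4*(s1^2+s2^2))).
s1^2 = 9, s2^2 = 4, s1^2+s2^2 = 13.
sqrt(2*3*2/(13)) = 0.960769.
(m1-m2)^2 = (-7)^2 = 49.
exp(-49/(4*13)) = exp(-0.942308) = 0.389727.
H^2 = 1 - 0.960769*0.389727 = 0.6256

0.6256


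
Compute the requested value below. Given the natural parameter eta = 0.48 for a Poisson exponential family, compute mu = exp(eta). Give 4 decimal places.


Expectation parameter for Poisson exponential family:
mu = exp(eta).
eta = 0.48.
mu = exp(0.48) = 1.6161

1.6161


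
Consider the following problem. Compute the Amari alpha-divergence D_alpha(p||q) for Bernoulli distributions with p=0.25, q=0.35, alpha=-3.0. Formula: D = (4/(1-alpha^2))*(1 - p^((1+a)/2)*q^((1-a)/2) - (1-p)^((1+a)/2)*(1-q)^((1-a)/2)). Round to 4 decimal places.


Amari alpha-divergence:
D = (4/(1-alpha^2))*(1 - p^((1+a)/2)*q^((1-a)/2) - (1-p)^((1+a)/2)*(1-q)^((1-a)/2)).
alpha = -3.0, p = 0.25, q = 0.35.
e1 = (1+alpha)/2 = -1.0, e2 = (1-alpha)/2 = 2.0.
t1 = p^e1 * q^e2 = 0.25^-1.0 * 0.35^2.0 = 0.49.
t2 = (1-p)^e1 * (1-q)^e2 = 0.75^-1.0 * 0.65^2.0 = 0.563333.
4/(1-alpha^2) = -0.5.
D = -0.5*(1 - 0.49 - 0.563333) = 0.0267

0.0267


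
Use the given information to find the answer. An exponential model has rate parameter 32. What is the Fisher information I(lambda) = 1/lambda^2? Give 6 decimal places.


Fisher information for exponential: I(lambda) = 1/lambda^2.
lambda = 32, lambda^2 = 1024.
I = 1/1024 = 0.000977

0.000977


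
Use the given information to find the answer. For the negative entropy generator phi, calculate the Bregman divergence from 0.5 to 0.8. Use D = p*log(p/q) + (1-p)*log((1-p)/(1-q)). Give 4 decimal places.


Bregman divergence with negative entropy generator:
D = p*log(p/q) + (1-p)*log((1-p)/(1-q)).
p = 0.5, q = 0.8.
p*log(p/q) = 0.5*log(0.5/0.8) = -0.235002.
(1-p)*log((1-p)/(1-q)) = 0.5*log(0.5/0.2) = 0.458145.
D = -0.235002 + 0.458145 = 0.2231

0.2231


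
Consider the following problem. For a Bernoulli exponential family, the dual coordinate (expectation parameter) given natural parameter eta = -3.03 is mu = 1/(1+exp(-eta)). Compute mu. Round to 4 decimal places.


Dual coordinate (expectation parameter) for Bernoulli:
mu = 1/(1+exp(-eta)).
eta = -3.03.
exp(-eta) = exp(3.03) = 20.697233.
mu = 1/(1+20.697233) = 0.0461

0.0461


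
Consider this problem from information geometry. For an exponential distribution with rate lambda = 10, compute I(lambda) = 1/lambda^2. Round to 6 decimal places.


Fisher information for exponential: I(lambda) = 1/lambda^2.
lambda = 10, lambda^2 = 100.
I = 1/100 = 0.010000

0.010000


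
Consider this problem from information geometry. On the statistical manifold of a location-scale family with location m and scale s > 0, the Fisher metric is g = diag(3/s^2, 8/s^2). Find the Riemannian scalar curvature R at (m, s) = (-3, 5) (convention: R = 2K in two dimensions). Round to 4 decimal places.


The metric has the form g = (A dm^2 + B ds^2)/s^2 with A = 3, B = 8.
Substitute u = sqrt(A/B)*m: g = B*(du^2 + ds^2)/s^2, i.e. B times the
Poincare upper half-plane metric, which has constant Gaussian curvature -1.
Scaling a 2D metric by a constant c divides the Gaussian curvature by c,
so K = -1/B = -1/(8) = -0.1250 everywhere (the point (m, s) = (-3, 5) is irrelevant:
the curvature is constant).
Scalar curvature in dimension 2: R = 2K = -2/(8) = -0.2500.

-0.2500


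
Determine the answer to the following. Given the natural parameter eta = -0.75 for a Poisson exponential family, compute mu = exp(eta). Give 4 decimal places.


Expectation parameter for Poisson exponential family:
mu = exp(eta).
eta = -0.75.
mu = exp(-0.75) = 0.4724

0.4724


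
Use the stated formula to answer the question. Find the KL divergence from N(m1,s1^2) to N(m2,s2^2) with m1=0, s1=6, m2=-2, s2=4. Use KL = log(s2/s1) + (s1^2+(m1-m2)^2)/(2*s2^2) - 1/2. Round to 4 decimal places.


KL divergence between normal distributions:
KL = log(s2/s1) + (s1^2 + (m1-m2)^2)/(2*s2^2) - 1/2.
log(4/6) = -0.405465.
(6^2 + (0--2)^2)/(2*4^2) = (36 + 4)/32 = 1.25.
KL = -0.405465 + 1.25 - 0.5 = 0.3445

0.3445


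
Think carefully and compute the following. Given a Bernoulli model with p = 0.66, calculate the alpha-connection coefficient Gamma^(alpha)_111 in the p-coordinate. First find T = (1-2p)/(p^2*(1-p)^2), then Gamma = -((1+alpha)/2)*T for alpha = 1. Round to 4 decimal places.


Skewness (Amari-Chentsov) tensor: T = (1-2p)/(p^2*(1-p)^2).
p = 0.66, 1-2p = -0.32, p^2 = 0.4356, (1-p)^2 = 0.1156.
T = -0.32/(0.4356 * 0.1156) = -6.354835.
In the p-coordinate, Gamma^(alpha) = Gamma^(0) - (alpha/2)*T with Gamma^(0) = (1/2)*g'(p) = -T/2,
so Gamma^(alpha) = -((1+alpha)/2)*T.
alpha = 1, -(1+alpha)/2 = -1.0.
Gamma = -1.0 * -6.354835 = 6.3548

6.3548


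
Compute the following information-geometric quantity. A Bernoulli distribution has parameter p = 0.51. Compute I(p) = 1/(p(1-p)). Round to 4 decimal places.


For Bernoulli(p), Fisher information is I(p) = 1/(p*(1-p)).
p = 0.51, 1-p = 0.49.
p*(1-p) = 0.2499.
I(p) = 1/0.2499 = 4.0016

4.0016


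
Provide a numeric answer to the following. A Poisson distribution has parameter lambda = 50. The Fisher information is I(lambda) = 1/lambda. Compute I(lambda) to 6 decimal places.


Fisher information for Poisson: I(lambda) = 1/lambda.
lambda = 50.
I(lambda) = 1/50 = 0.020000

0.020000


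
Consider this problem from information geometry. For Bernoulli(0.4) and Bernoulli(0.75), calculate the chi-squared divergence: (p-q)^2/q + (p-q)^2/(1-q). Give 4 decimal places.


Chi-squared divergence between Bernoulli distributions:
chi^2 = (p-q)^2/q + (p-q)^2/(1-q).
p = 0.4, q = 0.75, p-q = -0.35.
(p-q)^2 = 0.1225.
term1 = 0.1225/0.75 = 0.163333.
term2 = 0.1225/0.25 = 0.49.
chi^2 = 0.163333 + 0.49 = 0.6533

0.6533


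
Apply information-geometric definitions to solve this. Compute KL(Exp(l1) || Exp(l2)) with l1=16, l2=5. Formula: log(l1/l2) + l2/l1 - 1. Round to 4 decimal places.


KL divergence for exponential family:
KL = log(l1/l2) + l2/l1 - 1.
log(16/5) = 1.163151.
5/16 = 0.3125.
KL = 1.163151 + 0.3125 - 1 = 0.4757

0.4757


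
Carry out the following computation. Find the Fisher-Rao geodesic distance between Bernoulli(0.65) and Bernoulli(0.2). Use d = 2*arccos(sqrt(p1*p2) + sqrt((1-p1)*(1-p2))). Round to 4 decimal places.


Geodesic distance on Bernoulli manifold:
d(p1,p2) = 2*arccos(sqrt(p1*p2) + sqrt((1-p1)*(1-p2))).
sqrt(p1*p2) = sqrt(0.65*0.2) = 0.360555.
sqrt((1-p1)*(1-p2)) = sqrt(0.35*0.8) = 0.52915.
arg = 0.360555 + 0.52915 = 0.889705.
d = 2*arccos(0.889705) = 0.9482

0.9482


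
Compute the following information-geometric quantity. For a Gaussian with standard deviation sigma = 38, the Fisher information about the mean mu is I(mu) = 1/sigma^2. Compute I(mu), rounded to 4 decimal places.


The Fisher information for the mean of a normal distribution is I(mu) = 1/sigma^2.
sigma = 38, so sigma^2 = 1444.
I(mu) = 1/1444 = 0.0007

0.0007


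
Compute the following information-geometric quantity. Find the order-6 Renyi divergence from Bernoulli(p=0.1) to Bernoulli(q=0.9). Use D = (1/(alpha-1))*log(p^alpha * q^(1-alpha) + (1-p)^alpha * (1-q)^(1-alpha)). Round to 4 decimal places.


Renyi divergence of order alpha between Bernoulli distributions:
D = (1/(alpha-1))*log(p^alpha * q^(1-alpha) + (1-p)^alpha * (1-q)^(1-alpha)).
alpha = 6, p = 0.1, q = 0.9.
p^alpha * q^(1-alpha) = 0.1^6 * 0.9^-5 = 2e-06.
(1-p)^alpha * (1-q)^(1-alpha) = 0.9^6 * 0.1^-5 = 53144.1.
sum = 2e-06 + 53144.1 = 53144.100002.
D = (1/5)*log(53144.100002) = 2.1762

2.1762


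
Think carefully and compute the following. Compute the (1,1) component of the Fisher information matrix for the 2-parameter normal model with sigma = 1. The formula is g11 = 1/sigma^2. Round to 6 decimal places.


For the 2-parameter normal family, the Fisher metric has:
  g11 = 1/sigma^2, g22 = 2/sigma^2.
sigma = 1, sigma^2 = 1.
g11 = 1.000000

1.000000


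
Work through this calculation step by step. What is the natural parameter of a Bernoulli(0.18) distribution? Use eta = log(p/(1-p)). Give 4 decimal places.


Natural parameter for Bernoulli: eta = log(p/(1-p)).
p = 0.18, 1-p = 0.82.
p/(1-p) = 0.219512.
eta = log(0.219512) = -1.5163

-1.5163


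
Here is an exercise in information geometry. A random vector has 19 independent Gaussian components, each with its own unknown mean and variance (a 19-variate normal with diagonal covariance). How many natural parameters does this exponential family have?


Exponential family dimension calculation:
Each univariate normal has two natural parameters (mu/sigma^2 and -1/(2 sigma^2)).
With 19 independent components, dim = 2 * 19 = 38.

38


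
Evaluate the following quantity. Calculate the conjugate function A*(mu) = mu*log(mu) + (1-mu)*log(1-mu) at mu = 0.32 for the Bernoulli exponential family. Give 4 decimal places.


Legendre transform for Bernoulli:
A*(mu) = mu*log(mu) + (1-mu)*log(1-mu).
mu = 0.32, 1-mu = 0.68.
mu*log(mu) = 0.32*log(0.32) = -0.364619.
(1-mu)*log(1-mu) = 0.68*log(0.68) = -0.26225.
A* = -0.364619 + -0.26225 = -0.6269

-0.6269


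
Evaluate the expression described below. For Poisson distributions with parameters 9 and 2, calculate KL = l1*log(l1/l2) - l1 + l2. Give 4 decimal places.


KL divergence for Poisson:
KL = l1*log(l1/l2) - l1 + l2.
l1 = 9, l2 = 2.
log(9/2) = 1.504077.
l1*log(l1/l2) = 9 * 1.504077 = 13.536697.
KL = 13.536697 - 9 + 2 = 6.5367

6.5367


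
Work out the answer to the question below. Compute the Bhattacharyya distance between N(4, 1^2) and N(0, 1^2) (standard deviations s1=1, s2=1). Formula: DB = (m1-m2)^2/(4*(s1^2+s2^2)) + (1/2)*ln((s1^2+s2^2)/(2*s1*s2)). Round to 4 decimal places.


Bhattacharyya distance between two Gaussians:
DB = (m1-m2)^2/(4*(s1^2+s2^2)) + (1/2)*ln((s1^2+s2^2)/(2*s1*s2)).
(m1-m2)^2 = (4)^2 = 16.
s1^2+s2^2 = 1 + 1 = 2.
term1 = 16/8 = 2.0.
term2 = 0.5*ln(2/2.0) = 0.0.
DB = 2.0 + 0.0 = 2.0000

2.0000


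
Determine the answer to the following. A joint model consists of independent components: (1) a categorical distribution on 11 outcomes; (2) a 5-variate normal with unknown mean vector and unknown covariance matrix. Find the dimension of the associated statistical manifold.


The dimension of a statistical manifold equals the number of free
(independent) real parameters of the model. For a product of independent
blocks the parameter counts add.
- categorical on 11 outcomes (probabilities sum to 1): 11-1 = 10.
- 5-variate normal: 5 (mean) + 5*6/2 = 15 (symmetric covariance) = 20.
Total = 10 + 20 = 30.
Dimension = 30

30


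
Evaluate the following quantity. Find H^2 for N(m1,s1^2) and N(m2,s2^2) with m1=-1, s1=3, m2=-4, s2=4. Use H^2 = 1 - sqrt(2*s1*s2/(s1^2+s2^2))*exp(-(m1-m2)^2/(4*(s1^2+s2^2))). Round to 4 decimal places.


Squared Hellinger distance for Gaussians:
H^2 = 1 - sqrt(2*s1*s2/(s1^2+s2^2)) * exp(-(m1-m2)^2/(4*(s1^2+s2^2))).
s1^2 = 9, s2^2 = 16, s1^2+s2^2 = 25.
sqrt(2*3*4/(25)) = 0.979796.
(m1-m2)^2 = (3)^2 = 9.
exp(-9/(4*25)) = exp(-0.09) = 0.913931.
H^2 = 1 - 0.979796*0.913931 = 0.1045

0.1045
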